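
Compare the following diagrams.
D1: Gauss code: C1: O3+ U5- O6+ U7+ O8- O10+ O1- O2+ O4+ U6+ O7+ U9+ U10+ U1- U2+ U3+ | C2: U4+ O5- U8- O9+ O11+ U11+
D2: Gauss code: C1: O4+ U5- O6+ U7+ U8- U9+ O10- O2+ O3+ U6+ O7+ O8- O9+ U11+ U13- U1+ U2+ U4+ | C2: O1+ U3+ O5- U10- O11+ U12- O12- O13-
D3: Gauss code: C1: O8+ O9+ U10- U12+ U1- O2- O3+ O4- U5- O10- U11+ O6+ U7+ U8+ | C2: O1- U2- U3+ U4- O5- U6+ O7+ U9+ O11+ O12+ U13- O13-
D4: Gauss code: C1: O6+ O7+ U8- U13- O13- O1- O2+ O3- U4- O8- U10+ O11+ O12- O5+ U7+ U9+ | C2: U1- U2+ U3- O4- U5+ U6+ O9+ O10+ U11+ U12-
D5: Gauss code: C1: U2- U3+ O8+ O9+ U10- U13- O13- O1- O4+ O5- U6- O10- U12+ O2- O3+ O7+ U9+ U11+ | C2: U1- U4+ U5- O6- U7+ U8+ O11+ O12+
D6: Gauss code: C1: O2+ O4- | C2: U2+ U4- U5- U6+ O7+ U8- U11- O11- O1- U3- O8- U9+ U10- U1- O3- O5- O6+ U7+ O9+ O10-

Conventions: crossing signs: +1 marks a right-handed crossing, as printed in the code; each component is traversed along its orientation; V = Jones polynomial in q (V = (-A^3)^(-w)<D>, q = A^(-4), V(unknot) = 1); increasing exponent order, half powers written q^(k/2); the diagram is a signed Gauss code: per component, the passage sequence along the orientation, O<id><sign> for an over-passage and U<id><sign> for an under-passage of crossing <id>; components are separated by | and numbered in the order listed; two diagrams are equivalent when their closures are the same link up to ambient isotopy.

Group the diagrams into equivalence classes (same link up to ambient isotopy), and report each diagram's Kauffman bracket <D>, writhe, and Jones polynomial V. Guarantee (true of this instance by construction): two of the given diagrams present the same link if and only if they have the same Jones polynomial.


equivalence classes: {D1, D2} | {D3, D4, D5} | {D6}
D1 (bracket -A^-3 + A^5 + A^9 + A^13; 11 crossings at w = +5): V = -q^(1/2) - q^(3/2) - q^(5/2) + q^(9/2)
V(D2) = -q^(1/2) - q^(3/2) - q^(5/2) + q^(9/2)  [13 crossings, <D> = -A^-9 + A^-1 + A^3 + A^7, w = +3]
V(D3) = q^(-5/2) - 2q^(-3/2) + 2q^(-1/2) - 4q^(1/2) + 3q^(3/2) - 3q^(5/2) + 2q^(7/2) - q^(9/2)  (w +1, c 13, <D> = A^-15 - 2A^-11 + 3A^-7 - 3A^-3 + 4A - 2A^5 + 2A^9 - A^13)
V(D4) = q^(-5/2) - 2q^(-3/2) + 2q^(-1/2) - 4q^(1/2) + 3q^(3/2) - 3q^(5/2) + 2q^(7/2) - q^(9/2)  [13 crossings, <D> = A^-15 - 2A^-11 + 3A^-7 - 3A^-3 + 4A - 2A^5 + 2A^9 - A^13, w = +1]
V(D5) = q^(-5/2) - 2q^(-3/2) + 2q^(-1/2) - 4q^(1/2) + 3q^(3/2) - 3q^(5/2) + 2q^(7/2) - q^(9/2)  [13 crossings, <D> = A^-15 - 2A^-11 + 3A^-7 - 3A^-3 + 4A - 2A^5 + 2A^9 - A^13, w = +1]
D6 (bracket A^-7 + A^-3 + A - A^9; 11 crossings at w = -3): V = q^(-9/2) - q^(-5/2) - q^(-3/2) - q^(-1/2)
key observation: 3 classes among 6 diagrams; unequal V(q) rules out equality


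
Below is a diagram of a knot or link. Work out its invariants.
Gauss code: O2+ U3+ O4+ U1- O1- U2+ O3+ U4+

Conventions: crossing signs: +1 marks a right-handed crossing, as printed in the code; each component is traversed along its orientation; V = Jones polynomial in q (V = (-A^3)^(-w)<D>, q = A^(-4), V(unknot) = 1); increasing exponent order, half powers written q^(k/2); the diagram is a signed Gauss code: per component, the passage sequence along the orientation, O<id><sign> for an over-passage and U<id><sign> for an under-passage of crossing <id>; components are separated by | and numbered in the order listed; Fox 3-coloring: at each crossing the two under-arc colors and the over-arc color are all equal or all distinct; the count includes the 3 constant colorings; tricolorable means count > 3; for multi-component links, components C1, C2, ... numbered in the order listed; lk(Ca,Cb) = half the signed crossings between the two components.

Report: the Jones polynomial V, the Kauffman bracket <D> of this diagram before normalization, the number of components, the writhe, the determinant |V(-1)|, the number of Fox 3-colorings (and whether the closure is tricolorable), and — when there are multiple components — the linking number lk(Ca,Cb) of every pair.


V = q + q^3 - q^4
<D> = -A^-10 + A^-6 + A^2 (w = +2)
1 component over 4 crossings, w = +2
9 Fox colorings among 3^4, |V(-1)| = 3: tricolorable
why: V spans 3 powers of q: at least 3 crossings in any diagram


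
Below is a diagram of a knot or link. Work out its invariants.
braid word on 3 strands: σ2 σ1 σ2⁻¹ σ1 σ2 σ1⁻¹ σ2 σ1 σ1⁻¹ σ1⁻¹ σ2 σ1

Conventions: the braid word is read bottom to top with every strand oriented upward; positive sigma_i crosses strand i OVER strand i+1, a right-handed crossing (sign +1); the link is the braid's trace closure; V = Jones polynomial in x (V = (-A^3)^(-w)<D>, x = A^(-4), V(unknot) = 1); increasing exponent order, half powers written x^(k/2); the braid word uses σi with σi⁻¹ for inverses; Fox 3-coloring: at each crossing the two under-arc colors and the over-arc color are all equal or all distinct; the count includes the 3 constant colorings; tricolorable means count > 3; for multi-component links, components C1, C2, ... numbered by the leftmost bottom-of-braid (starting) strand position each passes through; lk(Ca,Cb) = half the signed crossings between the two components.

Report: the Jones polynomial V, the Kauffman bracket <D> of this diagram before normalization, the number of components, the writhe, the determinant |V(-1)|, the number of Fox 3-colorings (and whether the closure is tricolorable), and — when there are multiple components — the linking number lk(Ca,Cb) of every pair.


V = 2x - 2x^2 + 3x^3 - 3x^4 + 2x^5 - 2x^6 + x^7
<D> = A^-16 - 2A^-12 + 2A^-8 - 3A^-4 + 3 - 2A^4 + 2A^8 (w = +4)
1 component over 12 crossings, w = +4
9 Fox colorings among 3^12, |V(-1)| = 15: tricolorable
why: |V(-1)| = 15: so tricolorable, since 3 divides 15


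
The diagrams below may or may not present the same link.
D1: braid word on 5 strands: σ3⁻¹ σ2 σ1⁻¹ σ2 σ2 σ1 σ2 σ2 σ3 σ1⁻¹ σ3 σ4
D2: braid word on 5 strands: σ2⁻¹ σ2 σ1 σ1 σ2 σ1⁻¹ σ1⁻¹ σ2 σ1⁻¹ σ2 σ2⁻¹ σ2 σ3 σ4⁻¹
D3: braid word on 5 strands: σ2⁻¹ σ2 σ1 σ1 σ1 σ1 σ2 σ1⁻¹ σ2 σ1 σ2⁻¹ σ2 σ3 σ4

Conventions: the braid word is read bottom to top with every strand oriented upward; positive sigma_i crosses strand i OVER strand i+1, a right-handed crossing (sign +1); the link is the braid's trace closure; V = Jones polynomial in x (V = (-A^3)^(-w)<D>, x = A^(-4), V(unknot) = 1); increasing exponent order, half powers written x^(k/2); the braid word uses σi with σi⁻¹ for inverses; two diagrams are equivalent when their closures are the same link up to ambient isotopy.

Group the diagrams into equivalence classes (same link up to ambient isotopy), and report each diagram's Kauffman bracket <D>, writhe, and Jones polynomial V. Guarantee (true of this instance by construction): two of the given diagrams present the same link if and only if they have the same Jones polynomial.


grouping into links: {D1} | {D2} | {D3}
V(D1) = x - x^2 + 2x^3 - x^4 + x^5 - x^6  (w +6, c 12, <D> = -A^-6 + A^-2 - A^2 + 2A^6 - A^10 + A^14)
D2 (bracket -A^-14 + A^-10 - A^-6 + 2A^-2 - A^2 + 2A^6 - A^10; 14 crossings at w = +2): V = -x^-1 + 2 - x + 2x^2 - x^3 + x^4 - x^5
V(D3) = x^2 - x^3 + 2x^4 - 2x^5 + 3x^6 - 2x^7 + x^8 - x^9  (w +8, c 14, <D> = -A^-12 + A^-8 - 2A^-4 + 3 - 2A^4 + 2A^8 - A^12 + A^16)
key observation: 3 classes among 3 diagrams; unequal V(x) rules out equality


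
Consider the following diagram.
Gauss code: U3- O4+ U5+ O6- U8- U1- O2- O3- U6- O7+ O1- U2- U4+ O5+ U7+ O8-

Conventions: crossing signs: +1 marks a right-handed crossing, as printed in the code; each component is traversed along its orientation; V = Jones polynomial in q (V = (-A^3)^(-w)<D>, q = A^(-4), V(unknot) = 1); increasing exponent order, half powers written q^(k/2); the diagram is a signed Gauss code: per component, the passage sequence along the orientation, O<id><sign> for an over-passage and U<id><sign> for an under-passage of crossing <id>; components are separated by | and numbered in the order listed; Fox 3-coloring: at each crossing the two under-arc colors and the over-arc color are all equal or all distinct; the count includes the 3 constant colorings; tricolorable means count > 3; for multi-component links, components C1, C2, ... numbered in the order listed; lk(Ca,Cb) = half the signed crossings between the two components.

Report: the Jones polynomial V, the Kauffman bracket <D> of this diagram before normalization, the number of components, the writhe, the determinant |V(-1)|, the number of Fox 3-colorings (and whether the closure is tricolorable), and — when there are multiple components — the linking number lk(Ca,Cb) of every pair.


V(q) = -q^-5 + q^-4 - q^-3 + 2q^-2 - q^-1 + 2 - q
bracket: -A^-10 + 2A^-6 - A^-2 + 2A^2 - A^6 + A^10 - A^14, w = -2
1 component, writhe -2, over 8 crossings
det 9, colorings 9 of 3^8 — tricolorable
observation: w = -2 shifts under R1 moves; the (-A^3)^(2) factor cancels that in V


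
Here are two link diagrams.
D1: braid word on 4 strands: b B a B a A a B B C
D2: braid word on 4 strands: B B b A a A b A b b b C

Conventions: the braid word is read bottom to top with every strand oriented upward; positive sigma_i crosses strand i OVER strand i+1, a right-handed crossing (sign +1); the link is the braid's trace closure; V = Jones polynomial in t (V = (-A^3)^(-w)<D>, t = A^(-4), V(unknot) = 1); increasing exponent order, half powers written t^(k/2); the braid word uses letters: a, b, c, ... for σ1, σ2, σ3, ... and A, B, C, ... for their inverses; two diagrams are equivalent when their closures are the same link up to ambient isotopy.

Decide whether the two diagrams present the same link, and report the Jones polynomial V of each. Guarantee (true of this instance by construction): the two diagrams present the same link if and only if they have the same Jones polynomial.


same link: no
V(D1) = t^(-7/2) - 2t^(-5/2) + t^(-3/2) - 2t^(-1/2) + t^(1/2) - t^(3/2)  [10 crossings, <D> = -A^-12 + A^-8 - 2A^-4 + 1 - 2A^4 + A^8, w = -2]
V(D2) = -t^(-3/2) + t^(-1/2) - 2t^(1/2) + t^(3/2) - 2t^(5/2) + t^(7/2)  (w 0, c 12, <D> = A^-14 - 2A^-10 + A^-6 - 2A^-2 + A^2 - A^6)
note: comparing 2 Jones polynomials yields 2 groups


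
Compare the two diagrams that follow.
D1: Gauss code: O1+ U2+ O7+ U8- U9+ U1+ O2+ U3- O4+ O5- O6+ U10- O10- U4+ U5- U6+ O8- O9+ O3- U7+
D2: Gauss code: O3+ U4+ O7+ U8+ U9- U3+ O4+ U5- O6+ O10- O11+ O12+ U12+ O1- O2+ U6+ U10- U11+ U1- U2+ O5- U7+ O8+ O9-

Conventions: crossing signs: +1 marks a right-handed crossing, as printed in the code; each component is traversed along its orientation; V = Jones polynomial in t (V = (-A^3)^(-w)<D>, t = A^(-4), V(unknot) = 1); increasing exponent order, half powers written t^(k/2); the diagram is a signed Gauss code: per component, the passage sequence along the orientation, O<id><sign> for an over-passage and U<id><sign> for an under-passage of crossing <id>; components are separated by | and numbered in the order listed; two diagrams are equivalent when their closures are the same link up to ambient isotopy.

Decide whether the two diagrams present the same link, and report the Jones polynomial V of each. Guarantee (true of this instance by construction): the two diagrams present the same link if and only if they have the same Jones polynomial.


equivalent: yes
D1 (bracket -A^-10 + A^-6 + A^2; 10 crossings at w = +2): V = t + t^3 - t^4
D2 (bracket -A^-4 + 1 + A^8; 12 crossings at w = +4): V = t + t^3 - t^4
key observation: one V(t) for all 2 diagrams — one class (guaranteed)


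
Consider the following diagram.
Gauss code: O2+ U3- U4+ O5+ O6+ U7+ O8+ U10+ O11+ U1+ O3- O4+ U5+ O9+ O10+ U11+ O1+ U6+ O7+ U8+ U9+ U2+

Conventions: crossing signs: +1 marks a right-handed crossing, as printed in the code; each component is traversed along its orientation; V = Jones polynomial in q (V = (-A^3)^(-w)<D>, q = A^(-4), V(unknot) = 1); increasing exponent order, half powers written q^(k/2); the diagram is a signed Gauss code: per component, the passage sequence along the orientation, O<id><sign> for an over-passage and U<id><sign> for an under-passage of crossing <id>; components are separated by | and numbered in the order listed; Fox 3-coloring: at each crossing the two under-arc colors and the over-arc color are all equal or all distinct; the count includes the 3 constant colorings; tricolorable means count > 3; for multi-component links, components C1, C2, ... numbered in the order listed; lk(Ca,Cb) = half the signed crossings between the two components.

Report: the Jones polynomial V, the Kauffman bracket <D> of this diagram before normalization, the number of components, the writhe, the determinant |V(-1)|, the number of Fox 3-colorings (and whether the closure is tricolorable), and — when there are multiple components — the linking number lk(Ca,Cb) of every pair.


V = q^3 + q^5 - q^8
<D> = A^-5 - A^7 - A^15 (w = +9)
1 component over 11 crossings, w = +9
9 Fox colorings among 3^11, |V(-1)| = 3: tricolorable
why: the span of V is 5, forcing >= 5 crossings in any diagram


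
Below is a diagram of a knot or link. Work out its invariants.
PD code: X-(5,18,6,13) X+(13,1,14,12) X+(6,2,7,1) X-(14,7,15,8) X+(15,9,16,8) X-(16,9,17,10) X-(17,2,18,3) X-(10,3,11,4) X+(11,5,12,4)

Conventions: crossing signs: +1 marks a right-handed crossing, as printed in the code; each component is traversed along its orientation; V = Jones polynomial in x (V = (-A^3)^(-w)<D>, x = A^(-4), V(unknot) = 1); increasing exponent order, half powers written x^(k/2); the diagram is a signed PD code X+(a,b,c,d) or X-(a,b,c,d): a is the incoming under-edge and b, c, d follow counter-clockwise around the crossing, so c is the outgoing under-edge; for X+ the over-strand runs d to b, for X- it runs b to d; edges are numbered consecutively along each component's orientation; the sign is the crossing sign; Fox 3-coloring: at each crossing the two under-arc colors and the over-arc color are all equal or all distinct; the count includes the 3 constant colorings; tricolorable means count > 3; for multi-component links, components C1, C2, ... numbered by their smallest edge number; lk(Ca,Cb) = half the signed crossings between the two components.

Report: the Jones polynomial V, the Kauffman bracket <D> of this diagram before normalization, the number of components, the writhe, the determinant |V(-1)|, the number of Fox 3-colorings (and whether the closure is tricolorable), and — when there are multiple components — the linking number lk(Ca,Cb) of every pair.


Jones polynomial: V(x) = -x^(-5/2) - x^(-1/2)
<D> = A^-1 + A^7; writhe -1
components 2, writhe -1 (9 crossings)
linking number lk(C1,C2) = -1
3-colorings: 3 of 3^9, det 2 — not tricolorable
note: summing lk over 1 pair gives -1


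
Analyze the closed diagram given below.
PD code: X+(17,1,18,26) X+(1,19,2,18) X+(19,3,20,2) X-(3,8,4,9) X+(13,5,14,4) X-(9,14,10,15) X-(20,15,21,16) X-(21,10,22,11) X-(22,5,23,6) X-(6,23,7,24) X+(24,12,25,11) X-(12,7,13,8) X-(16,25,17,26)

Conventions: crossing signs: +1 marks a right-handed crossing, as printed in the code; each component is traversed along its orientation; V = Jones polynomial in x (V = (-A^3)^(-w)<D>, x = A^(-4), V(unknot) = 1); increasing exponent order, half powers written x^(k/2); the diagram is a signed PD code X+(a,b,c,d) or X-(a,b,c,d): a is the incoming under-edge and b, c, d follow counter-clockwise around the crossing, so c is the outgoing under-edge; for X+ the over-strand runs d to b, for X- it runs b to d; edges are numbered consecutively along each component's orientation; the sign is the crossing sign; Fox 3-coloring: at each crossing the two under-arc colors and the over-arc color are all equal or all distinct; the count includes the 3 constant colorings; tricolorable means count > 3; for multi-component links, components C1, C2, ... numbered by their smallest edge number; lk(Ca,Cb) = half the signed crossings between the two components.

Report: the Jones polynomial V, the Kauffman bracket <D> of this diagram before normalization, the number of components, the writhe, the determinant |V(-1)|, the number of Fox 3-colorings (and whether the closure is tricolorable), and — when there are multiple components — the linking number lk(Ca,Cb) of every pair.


V(x) = x^-5 - 2x^-4 + 2x^-3 - 2x^-2 + 2x^-1 - 1 + x
bracket: -A^-13 + A^-9 - 2A^-5 + 2A^-1 - 2A^3 + 2A^7 - A^11, w = -3
1 component, writhe -3, over 13 crossings
det 11, colorings 3 of 3^13 — not tricolorable
observation: w = -3 shifts under R1 moves; the (-A^3)^(3) factor cancels that in V


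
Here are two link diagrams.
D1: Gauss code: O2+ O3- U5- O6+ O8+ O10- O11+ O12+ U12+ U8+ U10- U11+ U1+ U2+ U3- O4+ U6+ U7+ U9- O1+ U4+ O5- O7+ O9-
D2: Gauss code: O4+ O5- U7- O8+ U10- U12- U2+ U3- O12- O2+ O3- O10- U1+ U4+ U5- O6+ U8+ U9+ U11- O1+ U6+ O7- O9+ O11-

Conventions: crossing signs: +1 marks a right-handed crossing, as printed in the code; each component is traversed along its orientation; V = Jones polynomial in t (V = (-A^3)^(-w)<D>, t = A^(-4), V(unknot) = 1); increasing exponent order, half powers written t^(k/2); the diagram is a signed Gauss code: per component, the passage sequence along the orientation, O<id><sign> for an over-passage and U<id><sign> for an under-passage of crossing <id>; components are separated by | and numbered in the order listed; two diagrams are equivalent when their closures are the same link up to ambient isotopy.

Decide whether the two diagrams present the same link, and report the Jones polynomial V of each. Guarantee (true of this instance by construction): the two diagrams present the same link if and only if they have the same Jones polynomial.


equivalent: yes
V(D1) = t + t^3 - t^4  (w +4, c 12, <D> = -A^-4 + 1 + A^8)
D2 (bracket -A^-16 + A^-12 + A^-4; 12 crossings at w = 0): V = t + t^3 - t^4
why: one V(t) for all 2 diagrams — one class (guaranteed)


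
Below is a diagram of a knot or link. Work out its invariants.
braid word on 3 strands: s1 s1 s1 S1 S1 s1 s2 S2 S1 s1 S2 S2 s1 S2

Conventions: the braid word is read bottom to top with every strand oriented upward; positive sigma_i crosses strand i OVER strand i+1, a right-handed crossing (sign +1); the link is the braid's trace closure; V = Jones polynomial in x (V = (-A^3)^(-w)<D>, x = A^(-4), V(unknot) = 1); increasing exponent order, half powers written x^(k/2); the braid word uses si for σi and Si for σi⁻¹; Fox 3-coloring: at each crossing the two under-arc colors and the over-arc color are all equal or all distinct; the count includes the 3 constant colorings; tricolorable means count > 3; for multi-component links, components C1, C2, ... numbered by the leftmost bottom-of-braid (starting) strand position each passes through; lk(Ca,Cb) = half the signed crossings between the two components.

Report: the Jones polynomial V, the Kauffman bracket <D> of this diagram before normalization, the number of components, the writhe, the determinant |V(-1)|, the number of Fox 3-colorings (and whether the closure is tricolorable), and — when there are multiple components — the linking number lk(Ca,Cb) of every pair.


V(x) = -x^-3 + 2x^-2 - 2x^-1 + 3 - 2x + 2x^2 - x^3
bracket: -A^-12 + 2A^-8 - 2A^-4 + 3 - 2A^4 + 2A^8 - A^12, w = 0
1 component, writhe 0, over 14 crossings
det 13, colorings 3 of 3^14 — not tricolorable
observation: V spans 6 powers of x: at least 6 crossings in any diagram


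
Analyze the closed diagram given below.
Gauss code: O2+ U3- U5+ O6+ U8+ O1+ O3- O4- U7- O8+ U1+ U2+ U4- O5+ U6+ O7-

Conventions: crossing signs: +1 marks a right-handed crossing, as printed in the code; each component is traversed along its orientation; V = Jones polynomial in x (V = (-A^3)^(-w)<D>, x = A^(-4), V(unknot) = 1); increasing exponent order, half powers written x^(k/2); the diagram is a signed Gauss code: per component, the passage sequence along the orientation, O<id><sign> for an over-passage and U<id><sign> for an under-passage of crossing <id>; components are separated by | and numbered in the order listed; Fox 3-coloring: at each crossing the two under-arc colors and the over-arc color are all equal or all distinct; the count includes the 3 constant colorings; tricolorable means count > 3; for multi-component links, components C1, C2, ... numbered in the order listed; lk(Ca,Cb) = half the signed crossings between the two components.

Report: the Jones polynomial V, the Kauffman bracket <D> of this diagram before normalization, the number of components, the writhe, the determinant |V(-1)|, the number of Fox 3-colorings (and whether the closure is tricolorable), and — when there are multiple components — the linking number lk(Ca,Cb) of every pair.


Jones polynomial: V(x) = x^-1 - 1 + 2x - 2x^2 + 2x^3 - 2x^4 + x^5
<D> = A^-14 - 2A^-10 + 2A^-6 - 2A^-2 + 2A^2 - A^6 + A^10; writhe +2
components 1, writhe +2 (8 crossings)
3-colorings: 3 of 3^8, det 11 — not tricolorable
note: w = +2 shifts under R1 moves; the (-A^3)^(-2) factor cancels that in V


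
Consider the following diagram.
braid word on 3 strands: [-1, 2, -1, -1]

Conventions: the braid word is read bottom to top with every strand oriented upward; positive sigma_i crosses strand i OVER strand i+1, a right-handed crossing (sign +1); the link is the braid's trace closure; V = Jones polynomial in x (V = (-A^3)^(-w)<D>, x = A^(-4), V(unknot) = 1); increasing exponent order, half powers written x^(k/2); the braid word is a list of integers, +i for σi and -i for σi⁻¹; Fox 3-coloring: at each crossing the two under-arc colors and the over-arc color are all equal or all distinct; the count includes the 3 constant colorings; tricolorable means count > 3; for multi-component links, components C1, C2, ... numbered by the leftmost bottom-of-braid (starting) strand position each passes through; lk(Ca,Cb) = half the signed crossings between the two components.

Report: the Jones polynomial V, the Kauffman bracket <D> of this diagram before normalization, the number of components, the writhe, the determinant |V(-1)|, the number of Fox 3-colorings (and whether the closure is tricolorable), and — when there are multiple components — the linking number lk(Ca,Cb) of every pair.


V(x) = -x^-4 + x^-3 + x^-1
bracket: A^-2 + A^6 - A^10, w = -2
1 component, writhe -2, over 4 crossings
det 3, colorings 9 of 3^4 — tricolorable
observation: the span of V is 3, forcing >= 3 crossings in any diagram


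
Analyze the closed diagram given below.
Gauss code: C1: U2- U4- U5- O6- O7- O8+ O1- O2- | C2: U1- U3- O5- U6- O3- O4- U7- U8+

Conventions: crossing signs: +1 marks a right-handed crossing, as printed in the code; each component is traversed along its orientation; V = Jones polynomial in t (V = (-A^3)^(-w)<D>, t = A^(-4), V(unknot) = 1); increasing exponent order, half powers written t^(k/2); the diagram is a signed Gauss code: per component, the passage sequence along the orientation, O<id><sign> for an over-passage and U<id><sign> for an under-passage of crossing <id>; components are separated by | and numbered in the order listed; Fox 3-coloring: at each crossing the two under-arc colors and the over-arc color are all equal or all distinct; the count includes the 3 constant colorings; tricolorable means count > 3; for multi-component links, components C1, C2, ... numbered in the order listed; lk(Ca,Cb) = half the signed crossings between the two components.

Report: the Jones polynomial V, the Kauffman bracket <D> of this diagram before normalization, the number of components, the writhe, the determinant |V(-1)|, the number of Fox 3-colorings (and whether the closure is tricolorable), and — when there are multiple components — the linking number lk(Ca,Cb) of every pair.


Jones polynomial: V(t) = -t^(-11/2) + t^(-9/2) - t^(-7/2) - t^(-3/2)
<D> = -A^-12 - A^-4 + 1 - A^4; writhe -6
components 2, writhe -6 (8 crossings)
linking number lk(C1,C2) = -2
3-colorings: 3 of 3^8, det 4 — not tricolorable
note: the span of V is 4, within the link bound 8 + 2 - 1


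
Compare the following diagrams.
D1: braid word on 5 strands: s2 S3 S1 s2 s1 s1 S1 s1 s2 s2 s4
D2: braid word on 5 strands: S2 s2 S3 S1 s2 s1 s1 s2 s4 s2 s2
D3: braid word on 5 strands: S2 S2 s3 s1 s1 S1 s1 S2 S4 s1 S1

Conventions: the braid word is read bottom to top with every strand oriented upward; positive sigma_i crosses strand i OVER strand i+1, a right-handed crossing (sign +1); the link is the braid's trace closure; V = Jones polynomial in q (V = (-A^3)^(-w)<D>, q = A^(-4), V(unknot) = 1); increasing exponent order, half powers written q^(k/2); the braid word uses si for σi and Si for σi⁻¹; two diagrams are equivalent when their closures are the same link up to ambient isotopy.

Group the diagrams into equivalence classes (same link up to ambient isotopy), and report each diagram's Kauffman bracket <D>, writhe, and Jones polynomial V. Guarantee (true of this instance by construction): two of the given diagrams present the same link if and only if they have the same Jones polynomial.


equivalence classes: {D1, D2} | {D3}
D1 (bracket A^-15 - A^-11 + 2A^-7 - 2A^-3 + 2A - A^5 + A^9; 11 crossings at w = +5): V = -q^(3/2) + q^(5/2) - 2q^(7/2) + 2q^(9/2) - 2q^(11/2) + q^(13/2) - q^(15/2)
V(D2) = -q^(3/2) + q^(5/2) - 2q^(7/2) + 2q^(9/2) - 2q^(11/2) + q^(13/2) - q^(15/2)  (w +5, c 11, <D> = A^-15 - A^-11 + 2A^-7 - 2A^-3 + 2A - A^5 + A^9)
D3 (bracket A^-9 + 2A^-1 - A^3 + A^7 - A^11; 11 crossings at w = -1): V = q^(-7/2) - q^(-5/2) + q^(-3/2) - 2q^(-1/2) - q^(3/2)
key observation: V(q) takes 2 values over 3 diagrams, fixing the grouping


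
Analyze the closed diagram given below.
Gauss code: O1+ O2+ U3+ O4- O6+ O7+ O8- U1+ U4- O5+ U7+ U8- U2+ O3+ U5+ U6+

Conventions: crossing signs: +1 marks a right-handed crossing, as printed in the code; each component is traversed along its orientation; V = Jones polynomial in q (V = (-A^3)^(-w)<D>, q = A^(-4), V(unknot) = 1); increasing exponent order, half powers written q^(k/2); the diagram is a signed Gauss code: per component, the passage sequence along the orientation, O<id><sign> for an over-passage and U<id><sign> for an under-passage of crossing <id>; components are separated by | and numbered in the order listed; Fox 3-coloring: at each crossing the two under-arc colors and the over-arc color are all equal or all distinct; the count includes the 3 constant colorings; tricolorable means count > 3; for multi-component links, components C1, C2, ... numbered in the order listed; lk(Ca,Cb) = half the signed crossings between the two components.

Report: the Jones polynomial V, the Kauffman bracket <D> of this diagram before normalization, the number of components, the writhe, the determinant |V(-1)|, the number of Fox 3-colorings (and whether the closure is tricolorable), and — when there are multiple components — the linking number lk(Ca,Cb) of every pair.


Jones polynomial: V(q) = q - q^2 + 2q^3 - q^4 + q^5 - q^6
<D> = -A^-12 + A^-8 - A^-4 + 2 - A^4 + A^8; writhe +4
components 1, writhe +4 (8 crossings)
3-colorings: 3 of 3^8, det 7 — not tricolorable
note: det 7 = |V(-1)|; not divisible by 3, so not tricolorable


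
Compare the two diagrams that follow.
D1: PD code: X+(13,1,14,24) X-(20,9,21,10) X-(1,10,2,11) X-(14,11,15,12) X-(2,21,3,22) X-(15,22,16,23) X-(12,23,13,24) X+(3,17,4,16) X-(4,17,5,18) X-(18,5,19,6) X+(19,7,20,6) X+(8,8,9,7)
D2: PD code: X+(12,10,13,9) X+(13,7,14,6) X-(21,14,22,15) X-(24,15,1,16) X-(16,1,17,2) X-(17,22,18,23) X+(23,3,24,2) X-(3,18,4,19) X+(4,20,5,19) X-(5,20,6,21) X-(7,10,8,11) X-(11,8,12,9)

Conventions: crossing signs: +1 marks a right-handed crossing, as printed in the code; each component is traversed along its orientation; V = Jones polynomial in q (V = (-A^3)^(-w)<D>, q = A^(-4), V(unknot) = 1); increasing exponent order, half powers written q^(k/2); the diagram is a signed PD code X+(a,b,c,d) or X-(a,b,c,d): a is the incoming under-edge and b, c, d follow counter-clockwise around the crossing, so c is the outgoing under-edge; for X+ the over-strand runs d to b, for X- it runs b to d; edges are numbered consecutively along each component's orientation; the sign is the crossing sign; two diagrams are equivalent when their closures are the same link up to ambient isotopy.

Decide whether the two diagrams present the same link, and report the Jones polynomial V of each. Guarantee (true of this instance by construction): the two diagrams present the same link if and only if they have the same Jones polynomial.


equivalent: no
D1 (bracket A^-8 + 1 - A^4; 12 crossings at w = -4): V = -q^-4 + q^-3 + q^-1
V(D2) = -q^-6 + q^-5 - q^-4 + 2q^-3 - q^-2 + q^-1  (w -4, c 12, <D> = A^-8 - A^-4 + 2 - A^4 + A^8 - A^12)
key observation: 2 classes among 2 diagrams; unequal V(q) rules out equality


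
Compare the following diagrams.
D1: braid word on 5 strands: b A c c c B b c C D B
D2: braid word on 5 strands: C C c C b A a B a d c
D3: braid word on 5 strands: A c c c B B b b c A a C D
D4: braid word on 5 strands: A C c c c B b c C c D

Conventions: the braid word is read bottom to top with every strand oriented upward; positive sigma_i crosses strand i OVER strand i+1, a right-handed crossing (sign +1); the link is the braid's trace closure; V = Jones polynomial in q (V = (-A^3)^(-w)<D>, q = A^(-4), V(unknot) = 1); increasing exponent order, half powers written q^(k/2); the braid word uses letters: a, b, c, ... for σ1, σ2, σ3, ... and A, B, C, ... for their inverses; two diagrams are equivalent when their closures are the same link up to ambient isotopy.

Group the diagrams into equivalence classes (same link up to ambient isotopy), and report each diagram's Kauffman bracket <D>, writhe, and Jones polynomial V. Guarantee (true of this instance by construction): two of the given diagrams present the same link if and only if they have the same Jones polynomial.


classes: {D1, D3, D4} | {D2}
V(D1) = -q^(1/2) - q^(3/2) - q^(5/2) + q^(9/2)  [11 crossings, <D> = -A^-15 + A^-7 + A^-3 + A, w = +1]
D2 (bracket A + A^5; 11 crossings at w = +1): V = -q^(-1/2) - q^(1/2)
V(D3) = -q^(1/2) - q^(3/2) - q^(5/2) + q^(9/2)  [13 crossings, <D> = -A^-15 + A^-7 + A^-3 + A, w = +1]
V(D4) = -q^(1/2) - q^(3/2) - q^(5/2) + q^(9/2)  [11 crossings, <D> = -A^-15 + A^-7 + A^-3 + A, w = +1]
note: 2 values of V(q) split the 4 diagrams


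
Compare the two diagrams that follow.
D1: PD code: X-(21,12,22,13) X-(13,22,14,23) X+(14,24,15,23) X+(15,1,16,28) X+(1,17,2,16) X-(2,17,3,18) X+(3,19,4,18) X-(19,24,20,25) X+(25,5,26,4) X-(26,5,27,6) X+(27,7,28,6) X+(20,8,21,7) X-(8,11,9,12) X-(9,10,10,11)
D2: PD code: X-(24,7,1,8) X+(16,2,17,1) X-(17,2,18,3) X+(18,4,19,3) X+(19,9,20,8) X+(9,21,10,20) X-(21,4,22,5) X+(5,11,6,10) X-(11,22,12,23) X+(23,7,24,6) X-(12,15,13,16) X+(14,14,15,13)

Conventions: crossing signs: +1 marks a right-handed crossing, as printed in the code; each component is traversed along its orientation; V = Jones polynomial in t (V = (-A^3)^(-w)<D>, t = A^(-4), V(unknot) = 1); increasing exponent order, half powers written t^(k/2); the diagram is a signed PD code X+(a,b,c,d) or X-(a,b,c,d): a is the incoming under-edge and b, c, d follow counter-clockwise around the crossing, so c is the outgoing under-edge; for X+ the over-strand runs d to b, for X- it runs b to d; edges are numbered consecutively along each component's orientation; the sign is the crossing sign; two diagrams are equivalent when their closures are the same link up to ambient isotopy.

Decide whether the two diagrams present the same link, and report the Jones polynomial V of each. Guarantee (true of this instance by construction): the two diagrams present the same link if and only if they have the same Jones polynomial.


equivalent: yes
D1 (bracket -A^-16 + A^-12 + A^-4; 14 crossings at w = 0): V = t + t^3 - t^4
V(D2) = t + t^3 - t^4  (w +2, c 12, <D> = -A^-10 + A^-6 + A^2)
key observation: all 2 diagrams share one V(t), hence one class


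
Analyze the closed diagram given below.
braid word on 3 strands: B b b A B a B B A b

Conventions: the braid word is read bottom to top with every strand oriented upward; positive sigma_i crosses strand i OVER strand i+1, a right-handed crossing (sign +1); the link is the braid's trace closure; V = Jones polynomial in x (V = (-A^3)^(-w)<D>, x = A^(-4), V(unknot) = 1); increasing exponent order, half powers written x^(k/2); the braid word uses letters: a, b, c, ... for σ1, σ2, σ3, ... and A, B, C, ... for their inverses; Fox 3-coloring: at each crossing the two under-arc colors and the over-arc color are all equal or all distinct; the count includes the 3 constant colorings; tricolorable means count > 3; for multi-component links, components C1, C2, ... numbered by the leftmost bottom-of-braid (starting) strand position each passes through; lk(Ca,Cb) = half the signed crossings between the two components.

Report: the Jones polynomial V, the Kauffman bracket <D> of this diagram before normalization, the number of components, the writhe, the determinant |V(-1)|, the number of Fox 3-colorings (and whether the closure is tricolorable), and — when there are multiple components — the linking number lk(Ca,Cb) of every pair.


Jones polynomial: V(x) = -x^-5 + x^-4 - x^-3 + 2x^-2 - x^-1 + 2 - x
<D> = -A^-10 + 2A^-6 - A^-2 + 2A^2 - A^6 + A^10 - A^14; writhe -2
components 1, writhe -2 (10 crossings)
3-colorings: 9 of 3^10, det 9 — tricolorable
note: V spans 6 powers of x: at least 6 crossings in any diagram


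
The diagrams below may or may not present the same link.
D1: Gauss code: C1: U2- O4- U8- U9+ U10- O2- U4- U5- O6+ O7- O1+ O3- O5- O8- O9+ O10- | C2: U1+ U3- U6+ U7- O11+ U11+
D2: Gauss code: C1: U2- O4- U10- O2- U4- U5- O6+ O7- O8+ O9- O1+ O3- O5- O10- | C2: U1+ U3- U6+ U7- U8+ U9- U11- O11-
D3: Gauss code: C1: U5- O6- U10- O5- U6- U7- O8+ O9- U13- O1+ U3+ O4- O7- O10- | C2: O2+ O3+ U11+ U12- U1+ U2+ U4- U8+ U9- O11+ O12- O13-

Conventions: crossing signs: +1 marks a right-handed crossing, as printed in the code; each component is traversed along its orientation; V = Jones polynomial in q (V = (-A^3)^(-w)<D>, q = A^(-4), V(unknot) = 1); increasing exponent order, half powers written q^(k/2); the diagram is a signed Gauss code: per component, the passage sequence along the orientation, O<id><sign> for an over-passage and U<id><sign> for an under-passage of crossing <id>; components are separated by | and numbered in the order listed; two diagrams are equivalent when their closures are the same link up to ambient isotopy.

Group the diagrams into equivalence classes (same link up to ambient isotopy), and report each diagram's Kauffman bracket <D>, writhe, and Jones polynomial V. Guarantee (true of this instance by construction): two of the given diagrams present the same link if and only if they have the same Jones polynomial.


classes: {D1, D2, D3}
V(D1) = q^(-9/2) - q^(-5/2) - q^(-3/2) - q^(-1/2)  [11 crossings, <D> = A^-7 + A^-3 + A - A^9, w = -3]
V(D2) = q^(-9/2) - q^(-5/2) - q^(-3/2) - q^(-1/2)  (w -5, c 11, <D> = A^-13 + A^-9 + A^-5 - A^3)
V(D3) = q^(-9/2) - q^(-5/2) - q^(-3/2) - q^(-1/2)  [13 crossings, <D> = A^-7 + A^-3 + A - A^9, w = -3]
note: one V(q) for all 3 diagrams — one class (guaranteed)


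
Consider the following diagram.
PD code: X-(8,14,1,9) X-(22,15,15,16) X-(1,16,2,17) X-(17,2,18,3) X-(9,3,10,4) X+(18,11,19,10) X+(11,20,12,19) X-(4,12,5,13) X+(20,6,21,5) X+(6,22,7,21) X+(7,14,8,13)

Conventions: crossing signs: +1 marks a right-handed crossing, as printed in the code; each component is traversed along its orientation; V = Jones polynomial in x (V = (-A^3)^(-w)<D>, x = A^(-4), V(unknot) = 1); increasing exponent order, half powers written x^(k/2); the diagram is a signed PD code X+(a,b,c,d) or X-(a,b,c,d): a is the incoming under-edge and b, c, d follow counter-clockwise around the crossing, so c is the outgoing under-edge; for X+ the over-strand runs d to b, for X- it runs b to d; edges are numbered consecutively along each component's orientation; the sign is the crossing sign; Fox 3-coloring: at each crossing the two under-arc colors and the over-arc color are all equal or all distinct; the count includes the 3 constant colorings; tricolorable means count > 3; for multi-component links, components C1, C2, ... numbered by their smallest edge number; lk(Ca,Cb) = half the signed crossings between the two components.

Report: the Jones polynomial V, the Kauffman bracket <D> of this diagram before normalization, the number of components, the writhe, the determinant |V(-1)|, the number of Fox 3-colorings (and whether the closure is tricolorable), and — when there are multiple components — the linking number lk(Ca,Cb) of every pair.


V(x) = x^-2 + 2 + x^2
bracket: -A^-11 - 2A^-3 - A^5, w = -1
3 components, writhe -1, over 11 crossings
lk(C1,C2) = -1
linking number lk(C1,C3) = 0
lk(C2,C3): +1
det 4, colorings 3 of 3^11 — not tricolorable
observation: w = -1 shifts under R1 moves; the (-A^3)^(1) factor cancels that in V


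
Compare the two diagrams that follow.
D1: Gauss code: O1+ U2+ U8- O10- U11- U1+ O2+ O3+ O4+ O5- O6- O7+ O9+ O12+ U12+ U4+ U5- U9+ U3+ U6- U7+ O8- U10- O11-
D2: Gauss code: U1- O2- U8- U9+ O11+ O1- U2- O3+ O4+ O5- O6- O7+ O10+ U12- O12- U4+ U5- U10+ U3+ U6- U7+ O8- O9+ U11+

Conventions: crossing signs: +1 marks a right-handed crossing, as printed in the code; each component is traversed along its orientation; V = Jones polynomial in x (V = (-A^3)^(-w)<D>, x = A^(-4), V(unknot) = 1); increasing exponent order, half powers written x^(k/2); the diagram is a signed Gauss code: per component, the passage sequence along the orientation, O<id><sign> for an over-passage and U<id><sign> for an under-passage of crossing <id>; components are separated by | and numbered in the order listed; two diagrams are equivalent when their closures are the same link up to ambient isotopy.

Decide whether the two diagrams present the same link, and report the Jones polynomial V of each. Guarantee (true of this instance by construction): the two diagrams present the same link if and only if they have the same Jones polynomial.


equivalent: yes
V(D1) = 1  (w +2, c 12, <D> = A^6)
V(D2) = 1  [12 crossings, <D> = 1, w = 0]
key observation: all 2 diagrams share one V(x), hence one class


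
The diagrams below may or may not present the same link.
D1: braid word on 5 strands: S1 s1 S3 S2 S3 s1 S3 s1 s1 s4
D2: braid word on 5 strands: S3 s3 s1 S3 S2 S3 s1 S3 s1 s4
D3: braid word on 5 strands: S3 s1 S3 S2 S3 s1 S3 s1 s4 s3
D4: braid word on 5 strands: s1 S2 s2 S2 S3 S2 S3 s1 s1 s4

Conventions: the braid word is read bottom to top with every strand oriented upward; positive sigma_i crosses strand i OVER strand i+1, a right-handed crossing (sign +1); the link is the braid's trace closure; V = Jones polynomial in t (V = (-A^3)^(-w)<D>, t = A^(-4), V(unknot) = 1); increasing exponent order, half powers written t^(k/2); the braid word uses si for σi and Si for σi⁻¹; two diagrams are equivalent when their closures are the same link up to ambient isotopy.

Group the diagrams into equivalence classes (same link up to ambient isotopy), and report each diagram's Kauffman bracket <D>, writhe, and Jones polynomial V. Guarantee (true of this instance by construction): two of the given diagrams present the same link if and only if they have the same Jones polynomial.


equivalence classes: {D1, D2, D3, D4}
D1 (bracket -A^-12 + A^-8 - A^-4 + 3 - A^4 + A^8 - A^12; 10 crossings at w = 0): V = -t^-3 + t^-2 - t^-1 + 3 - t + t^2 - t^3
V(D2) = -t^-3 + t^-2 - t^-1 + 3 - t + t^2 - t^3  [10 crossings, <D> = -A^-12 + A^-8 - A^-4 + 3 - A^4 + A^8 - A^12, w = 0]
V(D3) = -t^-3 + t^-2 - t^-1 + 3 - t + t^2 - t^3  (w 0, c 10, <D> = -A^-12 + A^-8 - A^-4 + 3 - A^4 + A^8 - A^12)
V(D4) = -t^-3 + t^-2 - t^-1 + 3 - t + t^2 - t^3  (w 0, c 10, <D> = -A^-12 + A^-8 - A^-4 + 3 - A^4 + A^8 - A^12)
key observation: one V(t) for all 4 diagrams — one class (guaranteed)


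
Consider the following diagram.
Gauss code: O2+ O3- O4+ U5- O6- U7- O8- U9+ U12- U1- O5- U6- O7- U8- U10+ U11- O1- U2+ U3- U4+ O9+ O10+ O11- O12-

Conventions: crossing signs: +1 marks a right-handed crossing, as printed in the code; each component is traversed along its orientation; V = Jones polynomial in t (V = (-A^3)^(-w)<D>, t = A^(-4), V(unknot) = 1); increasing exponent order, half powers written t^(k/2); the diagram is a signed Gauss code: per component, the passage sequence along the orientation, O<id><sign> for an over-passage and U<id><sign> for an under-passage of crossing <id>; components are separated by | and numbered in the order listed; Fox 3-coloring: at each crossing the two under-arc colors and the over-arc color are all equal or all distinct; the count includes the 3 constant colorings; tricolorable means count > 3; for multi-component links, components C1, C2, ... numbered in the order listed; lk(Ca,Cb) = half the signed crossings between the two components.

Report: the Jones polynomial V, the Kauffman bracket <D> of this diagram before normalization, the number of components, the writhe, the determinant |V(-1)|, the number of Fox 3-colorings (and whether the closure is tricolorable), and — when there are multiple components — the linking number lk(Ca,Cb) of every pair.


V = -t^-7 + t^-6 - t^-5 + t^-4 + t^-2
<D> = A^-4 + A^4 - A^8 + A^12 - A^16 (w = -4)
1 component over 12 crossings, w = -4
3 Fox colorings among 3^12, |V(-1)| = 5: not tricolorable
why: |V(-1)| = 5: so not tricolorable, since 3 does not divide 5
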